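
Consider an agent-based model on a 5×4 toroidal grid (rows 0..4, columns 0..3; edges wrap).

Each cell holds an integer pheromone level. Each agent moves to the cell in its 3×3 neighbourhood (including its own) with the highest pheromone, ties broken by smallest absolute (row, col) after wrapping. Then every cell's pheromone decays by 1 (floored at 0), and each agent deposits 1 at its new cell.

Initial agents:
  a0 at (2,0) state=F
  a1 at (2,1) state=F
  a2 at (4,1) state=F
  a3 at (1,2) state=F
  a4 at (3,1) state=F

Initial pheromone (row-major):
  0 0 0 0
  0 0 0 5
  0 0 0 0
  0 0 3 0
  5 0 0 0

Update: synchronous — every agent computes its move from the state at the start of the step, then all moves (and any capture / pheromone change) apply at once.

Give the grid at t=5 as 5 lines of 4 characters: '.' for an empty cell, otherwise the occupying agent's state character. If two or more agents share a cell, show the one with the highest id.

....
...F
....
..F.
F...

t=1: a0@(1,3) a1@(3,2) a2@(4,0) a3@(1,3) a4@(4,0) | pheromone: 0 0 0 0 / 0 0 0 6 / 0 0 0 0 / 0 0 3 0 / 6 0 0 0
t=2: a0@(1,3) a1@(3,2) a2@(4,0) a3@(1,3) a4@(4,0) | pheromone: 0 0 0 0 / 0 0 0 7 / 0 0 0 0 / 0 0 3 0 / 7 0 0 0
t=3: a0@(1,3) a1@(3,2) a2@(4,0) a3@(1,3) a4@(4,0) | pheromone: 0 0 0 0 / 0 0 0 8 / 0 0 0 0 / 0 0 3 0 / 8 0 0 0
t=4: a0@(1,3) a1@(3,2) a2@(4,0) a3@(1,3) a4@(4,0) | pheromone: 0 0 0 0 / 0 0 0 9 / 0 0 0 0 / 0 0 3 0 / 9 0 0 0
t=5: a0@(1,3) a1@(3,2) a2@(4,0) a3@(1,3) a4@(4,0) | pheromone: 0 0 0 0 / 0 0 0 10 / 0 0 0 0 / 0 0 3 0 / 10 0 0 0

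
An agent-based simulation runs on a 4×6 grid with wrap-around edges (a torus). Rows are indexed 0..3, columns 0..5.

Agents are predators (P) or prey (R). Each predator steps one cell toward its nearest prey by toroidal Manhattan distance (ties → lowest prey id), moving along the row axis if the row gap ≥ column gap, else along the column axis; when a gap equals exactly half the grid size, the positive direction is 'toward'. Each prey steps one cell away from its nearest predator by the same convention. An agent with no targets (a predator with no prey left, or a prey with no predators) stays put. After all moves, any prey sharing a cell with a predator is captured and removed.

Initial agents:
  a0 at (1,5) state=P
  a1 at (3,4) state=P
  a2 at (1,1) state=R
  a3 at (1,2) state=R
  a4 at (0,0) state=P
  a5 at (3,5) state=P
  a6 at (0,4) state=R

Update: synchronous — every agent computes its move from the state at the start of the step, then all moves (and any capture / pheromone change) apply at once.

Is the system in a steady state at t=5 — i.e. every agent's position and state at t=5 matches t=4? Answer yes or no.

t=1: a0@(1,0):P a1@(0,4):P a2@(1,2):R a3@(1,1):R a4@(1,0):P a5@(0,5):P a6@(1,4):R
t=2: a0@(1,1):P a1@(1,4):P a2@(1,3):R a3@(1,2):R a4@(1,1):P a5@(1,5):P a6@(2,4):R
t=3: a0@(1,2):P a1@(1,3):P a4@(1,2):P a5@(1,4):P a6@(3,4):R
t=4: a0@(2,2):P a1@(2,3):P a4@(2,2):P a5@(2,4):P
t=5: (unchanged — steady state)

yes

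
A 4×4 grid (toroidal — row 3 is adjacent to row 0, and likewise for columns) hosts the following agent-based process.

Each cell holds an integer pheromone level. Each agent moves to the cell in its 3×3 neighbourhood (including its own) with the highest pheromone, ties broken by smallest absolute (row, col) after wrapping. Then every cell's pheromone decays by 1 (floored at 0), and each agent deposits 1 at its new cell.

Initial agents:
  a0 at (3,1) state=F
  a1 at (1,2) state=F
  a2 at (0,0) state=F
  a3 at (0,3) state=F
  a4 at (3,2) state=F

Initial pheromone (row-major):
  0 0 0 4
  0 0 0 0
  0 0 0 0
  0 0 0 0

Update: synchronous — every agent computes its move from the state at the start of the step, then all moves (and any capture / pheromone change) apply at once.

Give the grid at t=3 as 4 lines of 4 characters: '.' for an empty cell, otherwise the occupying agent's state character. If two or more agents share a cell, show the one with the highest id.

...F
....
....
....

t=1: a0@(0,0) a1@(0,3) a2@(0,3) a3@(0,3) a4@(0,3) | pheromone: 1 0 0 7 / 0 0 0 0 / 0 0 0 0 / 0 0 0 0
t=2: a0@(0,3) a1@(0,3) a2@(0,3) a3@(0,3) a4@(0,3) | pheromone: 0 0 0 11 / 0 0 0 0 / 0 0 0 0 / 0 0 0 0
t=3: a0@(0,3) a1@(0,3) a2@(0,3) a3@(0,3) a4@(0,3) | pheromone: 0 0 0 15 / 0 0 0 0 / 0 0 0 0 / 0 0 0 0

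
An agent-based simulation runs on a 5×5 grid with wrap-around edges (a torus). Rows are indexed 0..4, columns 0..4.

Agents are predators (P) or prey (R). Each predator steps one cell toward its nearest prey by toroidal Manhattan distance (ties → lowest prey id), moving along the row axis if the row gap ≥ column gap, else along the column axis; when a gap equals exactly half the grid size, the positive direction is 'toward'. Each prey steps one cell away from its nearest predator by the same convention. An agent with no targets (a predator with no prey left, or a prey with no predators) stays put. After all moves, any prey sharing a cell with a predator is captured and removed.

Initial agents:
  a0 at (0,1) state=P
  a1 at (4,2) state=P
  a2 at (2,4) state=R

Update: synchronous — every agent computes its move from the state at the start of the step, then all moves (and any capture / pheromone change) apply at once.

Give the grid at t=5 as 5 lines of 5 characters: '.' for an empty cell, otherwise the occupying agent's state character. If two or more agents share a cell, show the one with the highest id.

t=1: a0@(1,1):P a1@(3,2):P a2@(3,4):R
t=2: a0@(2,1):P a1@(3,3):P a2@(3,0):R
t=3: a0@(3,1):P a1@(3,4):P a2@(4,0):R
t=4: a0@(4,1):P a1@(4,4):P a2@(0,0):R
t=5: a0@(0,1):P a1@(0,4):P a2@(1,0):R

.P..P
R....
.....
.....
.....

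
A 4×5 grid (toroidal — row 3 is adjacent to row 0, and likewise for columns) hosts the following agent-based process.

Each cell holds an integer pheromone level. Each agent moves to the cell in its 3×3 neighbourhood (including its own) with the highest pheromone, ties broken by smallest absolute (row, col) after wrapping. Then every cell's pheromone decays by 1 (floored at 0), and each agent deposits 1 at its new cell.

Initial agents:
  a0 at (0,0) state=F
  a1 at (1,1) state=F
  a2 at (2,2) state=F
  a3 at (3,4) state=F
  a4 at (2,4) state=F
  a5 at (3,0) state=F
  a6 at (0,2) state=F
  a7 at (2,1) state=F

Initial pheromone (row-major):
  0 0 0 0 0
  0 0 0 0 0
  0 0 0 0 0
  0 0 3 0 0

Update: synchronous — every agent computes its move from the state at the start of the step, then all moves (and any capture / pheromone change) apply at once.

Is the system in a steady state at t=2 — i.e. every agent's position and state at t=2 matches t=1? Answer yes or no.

no

t=1: a0@(0,0) a1@(0,0) a2@(3,2) a3@(0,0) a4@(1,0) a5@(0,0) a6@(3,2) a7@(3,2) | pheromone: 4 0 0 0 0 / 1 0 0 0 0 / 0 0 0 0 0 / 0 0 5 0 0
t=2: a0@(0,0) a1@(0,0) a2@(3,2) a3@(0,0) a4@(0,0) a5@(0,0) a6@(3,2) a7@(3,2) | pheromone: 8 0 0 0 0 / 0 0 0 0 0 / 0 0 0 0 0 / 0 0 7 0 0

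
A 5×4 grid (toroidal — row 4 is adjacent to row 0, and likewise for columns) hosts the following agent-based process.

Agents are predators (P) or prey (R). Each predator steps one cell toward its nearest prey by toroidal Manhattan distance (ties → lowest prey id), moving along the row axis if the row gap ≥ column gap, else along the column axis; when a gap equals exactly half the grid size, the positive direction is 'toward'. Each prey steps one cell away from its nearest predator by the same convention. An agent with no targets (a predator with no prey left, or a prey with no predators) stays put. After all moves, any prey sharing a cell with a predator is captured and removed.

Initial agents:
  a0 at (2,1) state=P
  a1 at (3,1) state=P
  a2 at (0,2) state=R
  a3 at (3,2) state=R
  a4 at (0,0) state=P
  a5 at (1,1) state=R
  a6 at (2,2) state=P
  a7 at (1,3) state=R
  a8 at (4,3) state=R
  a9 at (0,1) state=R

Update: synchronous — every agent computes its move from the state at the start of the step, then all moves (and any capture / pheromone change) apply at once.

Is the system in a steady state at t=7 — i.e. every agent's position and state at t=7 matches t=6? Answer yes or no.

t=1: a0@(1,1):P a1@(3,2):P a3@(3,3):R a4@(0,1):P a6@(3,2):P a7@(2,3):R a8@(3,3):R a9@(0,2):R
t=2: a0@(0,1):P a1@(3,3):P a3@(3,0):R a4@(0,2):P a6@(3,3):P a7@(1,3):R a8@(3,0):R a9@(0,3):R
t=3: a0@(0,2):P a1@(3,0):P a3@(3,1):R a4@(0,3):P a6@(3,0):P a8@(3,1):R a9@(0,0):R
t=4: a0@(0,3):P a1@(3,1):P a3@(3,2):R a4@(0,0):P a6@(3,1):P a8@(3,2):R a9@(0,1):R
t=5: a0@(0,0):P a1@(3,2):P a3@(3,3):R a4@(0,1):P a6@(3,2):P a8@(3,3):R a9@(0,2):R
t=6: a0@(0,1):P a1@(3,3):P a3@(3,0):R a4@(0,2):P a6@(3,3):P a8@(3,0):R a9@(0,3):R
t=7: a0@(0,2):P a1@(3,0):P a3@(3,1):R a4@(0,3):P a6@(3,0):P a8@(3,1):R a9@(0,0):R

no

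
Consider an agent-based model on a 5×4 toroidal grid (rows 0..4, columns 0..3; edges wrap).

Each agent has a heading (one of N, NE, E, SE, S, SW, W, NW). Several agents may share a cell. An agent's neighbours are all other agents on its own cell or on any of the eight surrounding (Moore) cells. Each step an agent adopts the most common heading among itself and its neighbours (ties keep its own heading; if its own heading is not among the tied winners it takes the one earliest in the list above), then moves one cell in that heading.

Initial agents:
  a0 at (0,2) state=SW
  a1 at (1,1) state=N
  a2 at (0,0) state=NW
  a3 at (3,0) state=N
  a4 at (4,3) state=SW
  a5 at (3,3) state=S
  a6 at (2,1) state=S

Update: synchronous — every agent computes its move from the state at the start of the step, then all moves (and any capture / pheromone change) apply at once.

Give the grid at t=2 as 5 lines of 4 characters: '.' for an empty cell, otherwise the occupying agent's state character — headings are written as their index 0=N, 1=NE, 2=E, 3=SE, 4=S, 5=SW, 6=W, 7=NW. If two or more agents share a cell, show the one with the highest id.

t=1: a0@(1,1):SW a1@(0,1):N a2@(4,3):NW a3@(4,0):S a4@(0,2):SW a5@(4,3):S a6@(1,1):N
t=2: a0@(2,0):SW a1@(4,1):N a2@(0,3):S a3@(0,0):S a4@(1,1):SW a5@(0,3):S a6@(0,1):N

40.4
.5..
5...
....
.0..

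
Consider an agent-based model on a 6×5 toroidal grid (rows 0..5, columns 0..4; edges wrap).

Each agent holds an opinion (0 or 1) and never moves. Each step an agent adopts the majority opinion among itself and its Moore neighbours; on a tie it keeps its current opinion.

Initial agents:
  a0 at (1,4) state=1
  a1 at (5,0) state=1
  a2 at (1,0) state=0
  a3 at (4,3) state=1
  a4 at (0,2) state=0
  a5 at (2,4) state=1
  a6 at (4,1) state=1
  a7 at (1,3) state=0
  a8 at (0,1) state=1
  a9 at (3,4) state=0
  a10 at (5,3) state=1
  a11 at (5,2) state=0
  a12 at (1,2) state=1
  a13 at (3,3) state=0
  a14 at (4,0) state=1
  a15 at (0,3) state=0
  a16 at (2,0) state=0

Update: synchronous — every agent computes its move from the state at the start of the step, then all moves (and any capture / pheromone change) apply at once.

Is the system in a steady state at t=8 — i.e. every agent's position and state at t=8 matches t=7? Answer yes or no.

t=1: a0@(1,4):0 a1@(5,0):1 a2@(1,0):1 a3@(4,3):0 a4@(0,2):0 a5@(2,4):0 a6@(4,1):1 a7@(1,3):0 a8@(0,1):1 a9@(3,4):0 a10@(5,3):0 a11@(5,2):1 a12@(1,2):0 a13@(3,3):0 a14@(4,0):1 a15@(0,3):0 a16@(2,0):0
t=2: a0@(1,4):0 a1@(5,0):1 a2@(1,0):0 a3@(4,3):0 a4@(0,2):0 a5@(2,4):0 a6@(4,1):1 a7@(1,3):0 a8@(0,1):1 a9@(3,4):0 a10@(5,3):0 a11@(5,2):0 a12@(1,2):0 a13@(3,3):0 a14@(4,0):1 a15@(0,3):0 a16@(2,0):0
t=3: a0@(1,4):0 a1@(5,0):1 a2@(1,0):0 a3@(4,3):0 a4@(0,2):0 a5@(2,4):0 a6@(4,1):1 a7@(1,3):0 a8@(0,1):0 a9@(3,4):0 a10@(5,3):0 a11@(5,2):0 a12@(1,2):0 a13@(3,3):0 a14@(4,0):1 a15@(0,3):0 a16@(2,0):0
t=4: (unchanged — steady state)

yes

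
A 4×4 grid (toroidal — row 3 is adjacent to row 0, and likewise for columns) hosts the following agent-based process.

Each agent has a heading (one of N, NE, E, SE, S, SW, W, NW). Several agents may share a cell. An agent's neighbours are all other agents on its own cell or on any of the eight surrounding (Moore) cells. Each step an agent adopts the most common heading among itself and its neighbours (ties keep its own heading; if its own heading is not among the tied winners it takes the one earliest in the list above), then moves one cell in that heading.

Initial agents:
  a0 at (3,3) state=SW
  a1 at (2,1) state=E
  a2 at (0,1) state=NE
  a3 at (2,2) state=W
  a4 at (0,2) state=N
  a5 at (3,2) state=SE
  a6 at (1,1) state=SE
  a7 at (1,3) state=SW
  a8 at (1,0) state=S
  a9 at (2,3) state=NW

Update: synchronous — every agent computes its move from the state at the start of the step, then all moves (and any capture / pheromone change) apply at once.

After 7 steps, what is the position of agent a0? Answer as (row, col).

t=1: a0@(0,2):SW a1@(3,2):SE a2@(1,2):SE a3@(3,3):SE a4@(1,3):SE a5@(0,3):SE a6@(2,2):SE a7@(2,2):SW a8@(2,0):S a9@(3,2):SW
t=2: a0@(1,3):SE a1@(0,3):SE a2@(2,3):SE a3@(0,0):SE a4@(2,0):SE a5@(1,0):SE a6@(3,3):SE a7@(3,3):SE a8@(3,1):SE a9@(0,3):SE
t=3: a0@(2,0):SE a1@(1,0):SE a2@(3,0):SE a3@(1,1):SE a4@(3,1):SE a5@(2,1):SE a6@(0,0):SE a7@(0,0):SE a8@(0,2):SE a9@(1,0):SE
t=4: a0@(3,1):SE a1@(2,1):SE a2@(0,1):SE a3@(2,2):SE a4@(0,2):SE a5@(3,2):SE a6@(1,1):SE a7@(1,1):SE a8@(1,3):SE a9@(2,1):SE
t=5: a0@(0,2):SE a1@(3,2):SE a2@(1,2):SE a3@(3,3):SE a4@(1,3):SE a5@(0,3):SE a6@(2,2):SE a7@(2,2):SE a8@(2,0):SE a9@(3,2):SE
t=6: a0@(1,3):SE a1@(0,3):SE a2@(2,3):SE a3@(0,0):SE a4@(2,0):SE a5@(1,0):SE a6@(3,3):SE a7@(3,3):SE a8@(3,1):SE a9@(0,3):SE
t=7: a0@(2,0):SE a1@(1,0):SE a2@(3,0):SE a3@(1,1):SE a4@(3,1):SE a5@(2,1):SE a6@(0,0):SE a7@(0,0):SE a8@(0,2):SE a9@(1,0):SE

(2, 0)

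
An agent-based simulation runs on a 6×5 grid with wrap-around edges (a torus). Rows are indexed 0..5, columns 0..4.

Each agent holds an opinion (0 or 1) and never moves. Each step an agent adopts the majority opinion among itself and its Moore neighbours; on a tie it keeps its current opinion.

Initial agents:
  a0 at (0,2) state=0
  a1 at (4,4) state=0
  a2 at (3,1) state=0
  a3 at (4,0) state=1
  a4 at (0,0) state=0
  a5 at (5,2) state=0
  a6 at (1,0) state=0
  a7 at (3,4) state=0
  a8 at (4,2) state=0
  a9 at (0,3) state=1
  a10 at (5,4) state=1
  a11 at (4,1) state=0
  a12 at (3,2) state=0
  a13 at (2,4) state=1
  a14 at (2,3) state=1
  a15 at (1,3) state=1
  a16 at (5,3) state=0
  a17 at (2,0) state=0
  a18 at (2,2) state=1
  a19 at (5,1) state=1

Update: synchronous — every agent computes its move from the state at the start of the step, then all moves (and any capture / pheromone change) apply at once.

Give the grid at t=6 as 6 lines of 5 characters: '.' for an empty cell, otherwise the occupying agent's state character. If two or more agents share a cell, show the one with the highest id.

0.00.
0..1.
0.111
.00.0
000.0
.0000

t=1: a0@(0,2):0 a1@(4,4):0 a2@(3,1):0 a3@(4,0):0 a4@(0,0):0 a5@(5,2):0 a6@(1,0):0 a7@(3,4):0 a8@(4,2):0 a9@(0,3):1 a10@(5,4):1 a11@(4,1):0 a12@(3,2):0 a13@(2,4):1 a14@(2,3):1 a15@(1,3):1 a16@(5,3):0 a17@(2,0):0 a18@(2,2):1 a19@(5,1):0
t=2: a0@(0,2):0 a1@(4,4):0 a2@(3,1):0 a3@(4,0):0 a4@(0,0):0 a5@(5,2):0 a6@(1,0):0 a7@(3,4):0 a8@(4,2):0 a9@(0,3):1 a10@(5,4):0 a11@(4,1):0 a12@(3,2):0 a13@(2,4):1 a14@(2,3):1 a15@(1,3):1 a16@(5,3):0 a17@(2,0):0 a18@(2,2):1 a19@(5,1):0
t=3: a0@(0,2):0 a1@(4,4):0 a2@(3,1):0 a3@(4,0):0 a4@(0,0):0 a5@(5,2):0 a6@(1,0):0 a7@(3,4):0 a8@(4,2):0 a9@(0,3):0 a10@(5,4):0 a11@(4,1):0 a12@(3,2):0 a13@(2,4):1 a14@(2,3):1 a15@(1,3):1 a16@(5,3):0 a17@(2,0):0 a18@(2,2):1 a19@(5,1):0
t=4: (unchanged — steady state)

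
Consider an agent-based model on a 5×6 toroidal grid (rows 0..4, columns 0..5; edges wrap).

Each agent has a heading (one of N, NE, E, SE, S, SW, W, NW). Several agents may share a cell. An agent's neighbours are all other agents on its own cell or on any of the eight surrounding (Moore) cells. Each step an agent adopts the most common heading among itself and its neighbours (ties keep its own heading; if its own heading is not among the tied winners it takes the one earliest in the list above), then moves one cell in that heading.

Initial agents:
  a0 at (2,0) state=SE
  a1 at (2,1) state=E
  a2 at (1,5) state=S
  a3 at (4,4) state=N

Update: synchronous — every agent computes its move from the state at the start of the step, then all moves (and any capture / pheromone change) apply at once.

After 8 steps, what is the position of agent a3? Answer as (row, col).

t=1: a0@(3,1):SE a1@(2,2):E a2@(2,5):S a3@(3,4):N
t=2: a0@(4,2):SE a1@(2,3):E a2@(3,5):S a3@(2,4):N
t=3: a0@(0,3):SE a1@(2,4):E a2@(4,5):S a3@(1,4):N
t=4: a0@(1,4):SE a1@(2,5):E a2@(0,5):S a3@(0,4):N
t=5: a0@(2,5):SE a1@(2,0):E a2@(1,5):S a3@(4,4):N
t=6: a0@(3,0):SE a1@(2,1):E a2@(2,5):S a3@(3,4):N
t=7: a0@(4,1):SE a1@(2,2):E a2@(3,5):S a3@(2,4):N
t=8: a0@(0,2):SE a1@(2,3):E a2@(4,5):S a3@(1,4):N

(1, 4)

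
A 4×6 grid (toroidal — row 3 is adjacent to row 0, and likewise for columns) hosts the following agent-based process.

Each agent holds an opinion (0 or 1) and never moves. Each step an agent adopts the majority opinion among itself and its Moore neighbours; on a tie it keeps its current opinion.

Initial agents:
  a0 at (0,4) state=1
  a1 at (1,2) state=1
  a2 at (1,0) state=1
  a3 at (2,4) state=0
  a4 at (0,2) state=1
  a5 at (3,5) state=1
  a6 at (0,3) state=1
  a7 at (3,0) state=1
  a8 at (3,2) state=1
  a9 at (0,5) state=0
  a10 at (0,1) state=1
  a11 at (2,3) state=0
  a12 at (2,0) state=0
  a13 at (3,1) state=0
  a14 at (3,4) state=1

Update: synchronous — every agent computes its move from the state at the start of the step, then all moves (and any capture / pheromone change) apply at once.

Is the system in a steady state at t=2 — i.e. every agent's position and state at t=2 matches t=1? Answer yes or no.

t=1: a0@(0,4):1 a1@(1,2):1 a2@(1,0):1 a3@(2,4):0 a4@(0,2):1 a5@(3,5):1 a6@(0,3):1 a7@(3,0):1 a8@(3,2):1 a9@(0,5):1 a10@(0,1):1 a11@(2,3):1 a12@(2,0):1 a13@(3,1):1 a14@(3,4):1
t=2: a0@(0,4):1 a1@(1,2):1 a2@(1,0):1 a3@(2,4):1 a4@(0,2):1 a5@(3,5):1 a6@(0,3):1 a7@(3,0):1 a8@(3,2):1 a9@(0,5):1 a10@(0,1):1 a11@(2,3):1 a12@(2,0):1 a13@(3,1):1 a14@(3,4):1

no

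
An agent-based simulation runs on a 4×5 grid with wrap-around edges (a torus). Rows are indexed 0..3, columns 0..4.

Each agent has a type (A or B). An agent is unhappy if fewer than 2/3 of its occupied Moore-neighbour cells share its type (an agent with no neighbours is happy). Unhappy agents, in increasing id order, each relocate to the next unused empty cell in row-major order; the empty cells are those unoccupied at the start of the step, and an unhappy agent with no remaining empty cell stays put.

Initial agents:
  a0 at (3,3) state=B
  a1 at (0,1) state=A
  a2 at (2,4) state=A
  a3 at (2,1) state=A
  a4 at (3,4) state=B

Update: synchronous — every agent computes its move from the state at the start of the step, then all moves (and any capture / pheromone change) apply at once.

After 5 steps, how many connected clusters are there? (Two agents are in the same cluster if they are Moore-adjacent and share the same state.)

t=1: a0@(0,0):B a1@(0,1):A a2@(0,2):A a3@(2,1):A a4@(0,3):B
t=2: a0@(0,4):B a1@(1,0):A a2@(1,1):A a3@(2,1):A a4@(1,2):B
t=3: a0@(0,0):B a1@(1,0):A a2@(1,1):A a3@(2,1):A a4@(0,1):B
t=4: a0@(0,2):B a1@(0,3):A a2@(0,4):A a3@(2,1):A a4@(1,2):B
t=5: a0@(0,0):B a1@(0,1):A a2@(0,4):A a3@(1,0):A a4@(1,1):B

2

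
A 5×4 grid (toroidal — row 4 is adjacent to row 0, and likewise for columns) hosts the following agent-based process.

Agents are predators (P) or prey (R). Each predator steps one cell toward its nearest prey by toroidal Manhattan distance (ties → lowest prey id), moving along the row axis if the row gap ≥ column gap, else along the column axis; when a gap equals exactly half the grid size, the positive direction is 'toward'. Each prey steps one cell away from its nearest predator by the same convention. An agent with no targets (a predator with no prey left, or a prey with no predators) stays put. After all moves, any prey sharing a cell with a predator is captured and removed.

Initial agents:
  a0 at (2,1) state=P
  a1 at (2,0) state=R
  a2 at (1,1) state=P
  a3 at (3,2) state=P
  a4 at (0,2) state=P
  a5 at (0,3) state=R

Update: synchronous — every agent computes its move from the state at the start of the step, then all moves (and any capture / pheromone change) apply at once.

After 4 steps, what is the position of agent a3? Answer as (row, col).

(0, 3)

t=1: a0@(2,0):P a1@(2,3):R a2@(2,1):P a3@(3,3):P a4@(0,3):P a5@(0,0):R
t=2: a0@(2,3):P a2@(2,2):P a3@(2,3):P a4@(0,0):P a5@(0,1):R
t=3: a0@(1,3):P a2@(1,2):P a3@(1,3):P a4@(0,1):P a5@(0,2):R
t=4: a0@(0,3):P a2@(0,2):P a3@(0,3):P a4@(0,2):P a5@(4,2):R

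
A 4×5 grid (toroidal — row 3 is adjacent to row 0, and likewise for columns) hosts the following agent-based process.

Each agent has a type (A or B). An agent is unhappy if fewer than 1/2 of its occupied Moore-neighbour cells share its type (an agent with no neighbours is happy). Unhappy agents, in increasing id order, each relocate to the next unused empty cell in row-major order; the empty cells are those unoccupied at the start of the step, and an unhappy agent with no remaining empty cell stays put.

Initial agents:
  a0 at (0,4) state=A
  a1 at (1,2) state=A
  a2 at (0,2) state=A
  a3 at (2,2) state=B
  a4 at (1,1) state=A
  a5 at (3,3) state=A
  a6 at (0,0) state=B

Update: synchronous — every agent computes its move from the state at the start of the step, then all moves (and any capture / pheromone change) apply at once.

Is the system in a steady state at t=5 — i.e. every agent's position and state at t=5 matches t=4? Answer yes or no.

t=1: a0@(0,4):A a1@(1,2):A a2@(0,2):A a3@(0,1):B a4@(1,1):A a5@(3,3):A a6@(0,3):B
t=2: a0@(0,4):A a1@(1,2):A a2@(0,2):A a3@(0,0):B a4@(1,1):A a5@(3,3):A a6@(1,0):B
t=3: a0@(0,1):A a1@(1,2):A a2@(0,2):A a3@(0,3):B a4@(1,1):A a5@(3,3):A a6@(1,3):B
t=4: a0@(0,1):A a1@(1,2):A a2@(0,2):A a3@(0,0):B a4@(1,1):A a5@(3,3):A a6@(0,4):B
t=5: a0@(0,1):A a1@(1,2):A a2@(0,2):A a3@(0,3):B a4@(1,1):A a5@(3,3):A a6@(0,4):B

no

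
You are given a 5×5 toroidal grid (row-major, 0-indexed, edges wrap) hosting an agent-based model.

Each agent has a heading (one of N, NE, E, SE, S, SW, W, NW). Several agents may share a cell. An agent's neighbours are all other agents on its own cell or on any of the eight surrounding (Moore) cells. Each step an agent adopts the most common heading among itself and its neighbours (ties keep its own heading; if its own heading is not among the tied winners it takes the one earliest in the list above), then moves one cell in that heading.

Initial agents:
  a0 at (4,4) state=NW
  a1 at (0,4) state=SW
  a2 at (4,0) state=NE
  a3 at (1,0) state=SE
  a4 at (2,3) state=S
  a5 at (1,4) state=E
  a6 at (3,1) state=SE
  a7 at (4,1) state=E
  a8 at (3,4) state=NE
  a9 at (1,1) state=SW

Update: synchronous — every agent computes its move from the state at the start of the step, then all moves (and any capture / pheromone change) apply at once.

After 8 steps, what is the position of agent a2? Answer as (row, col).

t=1: a0@(3,0):NE a1@(1,3):SW a2@(3,1):NE a3@(2,4):SW a4@(3,3):S a5@(1,0):E a6@(4,2):SE a7@(4,2):E a8@(2,0):NE a9@(2,0):SW
t=2: a0@(2,1):NE a1@(2,2):SW a2@(2,2):NE a3@(3,3):SW a4@(4,3):S a5@(2,4):SW a6@(0,3):SE a7@(4,3):E a8@(1,1):NE a9@(1,1):NE
t=3: a0@(1,2):NE a1@(1,3):NE a2@(1,3):NE a3@(4,2):SW a4@(0,3):S a5@(3,3):SW a6@(1,4):SE a7@(4,4):E a8@(0,2):NE a9@(0,2):NE
t=4: a0@(0,3):NE a1@(0,4):NE a2@(0,4):NE a3@(0,1):SW a4@(4,4):NE a5@(4,2):SW a6@(0,0):NE a7@(4,0):E a8@(4,3):NE a9@(4,3):NE
t=5: a0@(4,4):NE a1@(4,0):NE a2@(4,0):NE a3@(1,0):SW a4@(3,0):NE a5@(3,3):NE a6@(4,1):NE a7@(3,1):NE a8@(3,4):NE a9@(3,4):NE
t=6: a0@(3,0):NE a1@(3,1):NE a2@(3,1):NE a3@(2,4):SW a4@(2,1):NE a5@(2,4):NE a6@(3,2):NE a7@(2,2):NE a8@(2,0):NE a9@(2,0):NE
t=7: a0@(2,1):NE a1@(2,2):NE a2@(2,2):NE a3@(1,0):NE a4@(1,2):NE a5@(1,0):NE a6@(2,3):NE a7@(1,3):NE a8@(1,1):NE a9@(1,1):NE
t=8: a0@(1,2):NE a1@(1,3):NE a2@(1,3):NE a3@(0,1):NE a4@(0,3):NE a5@(0,1):NE a6@(1,4):NE a7@(0,4):NE a8@(0,2):NE a9@(0,2):NE

(1, 3)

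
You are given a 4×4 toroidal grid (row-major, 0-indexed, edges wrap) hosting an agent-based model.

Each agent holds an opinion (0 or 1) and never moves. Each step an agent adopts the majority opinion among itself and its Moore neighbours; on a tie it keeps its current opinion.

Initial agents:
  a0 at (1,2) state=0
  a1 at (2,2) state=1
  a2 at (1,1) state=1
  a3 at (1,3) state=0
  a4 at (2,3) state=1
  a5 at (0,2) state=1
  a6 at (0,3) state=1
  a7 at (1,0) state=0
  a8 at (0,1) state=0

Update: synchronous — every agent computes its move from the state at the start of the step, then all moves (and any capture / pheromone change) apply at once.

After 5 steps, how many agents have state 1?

t=1: a0@(1,2):1 a1@(2,2):1 a2@(1,1):1 a3@(1,3):1 a4@(2,3):0 a5@(0,2):1 a6@(0,3):0 a7@(1,0):0 a8@(0,1):0
t=2: a0@(1,2):1 a1@(2,2):1 a2@(1,1):1 a3@(1,3):1 a4@(2,3):1 a5@(0,2):1 a6@(0,3):1 a7@(1,0):0 a8@(0,1):1
t=3: a0@(1,2):1 a1@(2,2):1 a2@(1,1):1 a3@(1,3):1 a4@(2,3):1 a5@(0,2):1 a6@(0,3):1 a7@(1,0):1 a8@(0,1):1
t=4: (unchanged — steady state)

9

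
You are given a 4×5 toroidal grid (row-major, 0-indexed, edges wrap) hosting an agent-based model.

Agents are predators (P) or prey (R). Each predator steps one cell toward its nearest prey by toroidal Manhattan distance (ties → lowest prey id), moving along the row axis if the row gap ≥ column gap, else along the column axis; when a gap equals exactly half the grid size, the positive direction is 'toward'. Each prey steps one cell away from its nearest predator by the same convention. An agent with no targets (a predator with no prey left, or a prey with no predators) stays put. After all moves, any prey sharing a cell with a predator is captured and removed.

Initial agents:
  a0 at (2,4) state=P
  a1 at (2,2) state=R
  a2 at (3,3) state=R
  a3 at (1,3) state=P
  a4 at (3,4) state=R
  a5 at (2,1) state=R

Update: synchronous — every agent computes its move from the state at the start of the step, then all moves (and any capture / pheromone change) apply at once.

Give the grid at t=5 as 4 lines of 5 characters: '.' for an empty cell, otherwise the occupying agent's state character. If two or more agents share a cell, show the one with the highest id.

...RR
.....
.....
P...P

t=1: a0@(3,4):P a1@(2,1):R a2@(0,3):R a3@(2,3):P a4@(0,4):R a5@(2,2):R
t=2: a0@(0,4):P a1@(2,0):R a2@(1,3):R a3@(2,2):P a4@(1,4):R a5@(2,1):R
t=3: a0@(1,4):P a1@(2,4):R a2@(2,3):R a3@(2,1):P a4@(2,4):R a5@(2,0):R
t=4: a0@(2,4):P a1@(3,4):R a2@(3,3):R a3@(2,0):P a4@(3,4):R
t=5: a0@(3,4):P a1@(0,4):R a2@(0,3):R a3@(3,0):P a4@(0,4):R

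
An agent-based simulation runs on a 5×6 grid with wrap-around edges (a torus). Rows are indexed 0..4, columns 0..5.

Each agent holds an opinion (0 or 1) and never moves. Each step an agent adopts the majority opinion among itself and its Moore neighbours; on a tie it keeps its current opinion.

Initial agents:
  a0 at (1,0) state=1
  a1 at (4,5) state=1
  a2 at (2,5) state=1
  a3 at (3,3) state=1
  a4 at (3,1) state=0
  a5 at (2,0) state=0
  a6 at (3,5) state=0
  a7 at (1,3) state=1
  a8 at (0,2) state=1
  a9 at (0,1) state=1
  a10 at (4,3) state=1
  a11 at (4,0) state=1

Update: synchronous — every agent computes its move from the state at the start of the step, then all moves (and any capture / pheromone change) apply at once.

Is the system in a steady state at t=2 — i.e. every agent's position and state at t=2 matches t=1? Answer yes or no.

no

t=1: a0@(1,0):1 a1@(4,5):1 a2@(2,5):1 a3@(3,3):1 a4@(3,1):0 a5@(2,0):0 a6@(3,5):1 a7@(1,3):1 a8@(0,2):1 a9@(0,1):1 a10@(4,3):1 a11@(4,0):1
t=2: a0@(1,0):1 a1@(4,5):1 a2@(2,5):1 a3@(3,3):1 a4@(3,1):0 a5@(2,0):1 a6@(3,5):1 a7@(1,3):1 a8@(0,2):1 a9@(0,1):1 a10@(4,3):1 a11@(4,0):1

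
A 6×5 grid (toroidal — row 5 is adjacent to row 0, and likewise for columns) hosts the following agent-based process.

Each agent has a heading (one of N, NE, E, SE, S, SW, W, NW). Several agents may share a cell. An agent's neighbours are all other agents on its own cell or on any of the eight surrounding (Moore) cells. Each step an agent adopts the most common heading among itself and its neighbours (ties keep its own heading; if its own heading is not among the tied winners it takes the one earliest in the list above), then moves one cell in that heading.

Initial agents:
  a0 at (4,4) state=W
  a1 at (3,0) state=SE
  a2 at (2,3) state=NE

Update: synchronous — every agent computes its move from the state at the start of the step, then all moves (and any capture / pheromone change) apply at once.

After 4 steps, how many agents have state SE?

t=1: a0@(4,3):W a1@(4,1):SE a2@(1,4):NE
t=2: a0@(4,2):W a1@(5,2):SE a2@(0,0):NE
t=3: a0@(4,1):W a1@(0,3):SE a2@(5,1):NE
t=4: a0@(4,0):W a1@(1,4):SE a2@(4,2):NE

1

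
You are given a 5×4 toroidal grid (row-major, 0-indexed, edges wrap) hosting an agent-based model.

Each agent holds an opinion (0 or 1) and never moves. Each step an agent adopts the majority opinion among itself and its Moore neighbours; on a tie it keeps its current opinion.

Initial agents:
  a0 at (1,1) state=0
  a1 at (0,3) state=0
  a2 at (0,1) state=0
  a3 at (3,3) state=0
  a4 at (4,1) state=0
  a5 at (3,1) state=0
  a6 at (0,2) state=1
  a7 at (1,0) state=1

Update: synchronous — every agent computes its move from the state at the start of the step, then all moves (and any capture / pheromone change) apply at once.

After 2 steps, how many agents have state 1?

t=1: a0@(1,1):0 a1@(0,3):1 a2@(0,1):0 a3@(3,3):0 a4@(4,1):0 a5@(3,1):0 a6@(0,2):0 a7@(1,0):0
t=2: a0@(1,1):0 a1@(0,3):0 a2@(0,1):0 a3@(3,3):0 a4@(4,1):0 a5@(3,1):0 a6@(0,2):0 a7@(1,0):0

0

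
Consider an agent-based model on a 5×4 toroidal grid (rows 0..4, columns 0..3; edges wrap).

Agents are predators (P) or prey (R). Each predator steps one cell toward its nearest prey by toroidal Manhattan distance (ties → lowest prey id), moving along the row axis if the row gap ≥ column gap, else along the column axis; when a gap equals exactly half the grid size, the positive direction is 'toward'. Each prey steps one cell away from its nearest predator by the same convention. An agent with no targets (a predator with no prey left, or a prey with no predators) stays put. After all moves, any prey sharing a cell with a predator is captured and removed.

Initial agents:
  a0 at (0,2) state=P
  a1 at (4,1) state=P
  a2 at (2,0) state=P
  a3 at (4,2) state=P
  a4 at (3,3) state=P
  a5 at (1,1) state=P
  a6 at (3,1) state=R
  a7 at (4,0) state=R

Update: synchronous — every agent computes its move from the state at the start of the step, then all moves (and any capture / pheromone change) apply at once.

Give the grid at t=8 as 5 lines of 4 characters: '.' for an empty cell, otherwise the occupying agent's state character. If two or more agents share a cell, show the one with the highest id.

t=1: a0@(4,2):P a1@(3,1):P a2@(3,0):P a3@(3,2):P a4@(3,0):P a5@(2,1):P a7@(4,3):R
t=2: a0@(4,3):P a1@(3,2):P a2@(4,0):P a3@(4,2):P a4@(4,0):P a5@(3,1):P
t=3: (unchanged — steady state)

....
....
....
.PP.
P.PP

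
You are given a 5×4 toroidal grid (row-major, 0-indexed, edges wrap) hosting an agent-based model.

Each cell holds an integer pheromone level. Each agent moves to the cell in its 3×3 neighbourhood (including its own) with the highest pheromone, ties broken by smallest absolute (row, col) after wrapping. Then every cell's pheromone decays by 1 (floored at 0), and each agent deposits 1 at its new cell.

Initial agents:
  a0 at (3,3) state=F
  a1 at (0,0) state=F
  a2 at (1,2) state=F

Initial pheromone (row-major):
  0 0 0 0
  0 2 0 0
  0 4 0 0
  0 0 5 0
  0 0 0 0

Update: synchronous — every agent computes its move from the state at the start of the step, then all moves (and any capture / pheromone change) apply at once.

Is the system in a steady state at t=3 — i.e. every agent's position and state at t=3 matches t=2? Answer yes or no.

t=1: a0@(3,2) a1@(1,1) a2@(2,1) | pheromone: 0 0 0 0 / 0 2 0 0 / 0 4 0 0 / 0 0 5 0 / 0 0 0 0
t=2: a0@(3,2) a1@(2,1) a2@(3,2) | pheromone: 0 0 0 0 / 0 1 0 0 / 0 4 0 0 / 0 0 6 0 / 0 0 0 0
t=3: a0@(3,2) a1@(3,2) a2@(3,2) | pheromone: 0 0 0 0 / 0 0 0 0 / 0 3 0 0 / 0 0 8 0 / 0 0 0 0

no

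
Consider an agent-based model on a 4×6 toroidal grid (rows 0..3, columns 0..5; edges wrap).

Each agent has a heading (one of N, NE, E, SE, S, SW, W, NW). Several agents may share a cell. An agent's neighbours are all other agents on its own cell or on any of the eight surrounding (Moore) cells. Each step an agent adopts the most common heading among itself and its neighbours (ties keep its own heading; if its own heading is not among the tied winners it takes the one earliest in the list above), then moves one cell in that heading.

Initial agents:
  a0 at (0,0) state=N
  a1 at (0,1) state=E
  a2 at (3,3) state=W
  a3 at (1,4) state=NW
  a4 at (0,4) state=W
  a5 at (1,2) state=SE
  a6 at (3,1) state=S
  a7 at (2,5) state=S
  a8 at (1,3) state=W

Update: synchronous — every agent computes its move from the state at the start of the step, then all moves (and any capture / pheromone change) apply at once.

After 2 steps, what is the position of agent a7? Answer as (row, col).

t=1: a0@(3,0):N a1@(0,2):E a2@(3,2):W a3@(1,3):W a4@(0,3):W a5@(2,3):SE a6@(0,1):S a7@(3,5):S a8@(1,2):W
t=2: a0@(0,0):S a1@(0,1):W a2@(3,1):W a3@(1,2):W a4@(0,2):W a5@(2,2):W a6@(0,0):W a7@(0,5):S a8@(1,1):W

(0, 5)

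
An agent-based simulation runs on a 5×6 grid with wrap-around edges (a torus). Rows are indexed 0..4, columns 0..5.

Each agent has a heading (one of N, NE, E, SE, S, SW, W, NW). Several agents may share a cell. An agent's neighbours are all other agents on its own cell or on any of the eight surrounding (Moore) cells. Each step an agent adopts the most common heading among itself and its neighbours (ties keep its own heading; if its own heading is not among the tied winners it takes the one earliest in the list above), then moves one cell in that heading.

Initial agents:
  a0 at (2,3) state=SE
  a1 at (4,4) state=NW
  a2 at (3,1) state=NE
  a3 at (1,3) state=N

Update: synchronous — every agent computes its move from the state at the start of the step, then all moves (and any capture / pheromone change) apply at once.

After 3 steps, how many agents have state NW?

1

t=1: a0@(3,4):SE a1@(3,3):NW a2@(2,2):NE a3@(0,3):N
t=2: a0@(4,5):SE a1@(2,2):NW a2@(1,3):NE a3@(4,3):N
t=3: a0@(0,0):SE a1@(1,1):NW a2@(0,4):NE a3@(3,3):N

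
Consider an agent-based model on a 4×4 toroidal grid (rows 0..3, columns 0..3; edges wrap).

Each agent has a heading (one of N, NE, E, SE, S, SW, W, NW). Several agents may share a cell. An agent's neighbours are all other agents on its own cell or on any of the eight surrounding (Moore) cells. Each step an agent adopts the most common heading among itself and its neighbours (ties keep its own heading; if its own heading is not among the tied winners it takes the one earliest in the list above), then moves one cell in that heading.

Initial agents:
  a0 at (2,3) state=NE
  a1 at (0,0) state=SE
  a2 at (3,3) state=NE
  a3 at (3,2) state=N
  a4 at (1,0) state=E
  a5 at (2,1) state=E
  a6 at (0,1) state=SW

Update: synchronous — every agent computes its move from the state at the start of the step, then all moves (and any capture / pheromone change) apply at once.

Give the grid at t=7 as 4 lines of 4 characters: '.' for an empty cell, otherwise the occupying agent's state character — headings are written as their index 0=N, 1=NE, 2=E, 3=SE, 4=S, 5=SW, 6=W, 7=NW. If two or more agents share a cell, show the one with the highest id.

.111
....
....
1.11

t=1: a0@(1,0):NE a1@(1,1):SE a2@(2,0):NE a3@(2,3):NE a4@(1,1):E a5@(2,2):E a6@(1,0):SW
t=2: a0@(0,1):NE a1@(0,2):NE a2@(1,1):NE a3@(1,0):NE a4@(1,2):E a5@(2,3):E a6@(0,1):NE
t=3: a0@(3,2):NE a1@(3,3):NE a2@(0,2):NE a3@(0,1):NE a4@(0,3):NE a5@(2,0):E a6@(3,2):NE
t=4: a0@(2,3):NE a1@(2,0):NE a2@(3,3):NE a3@(3,2):NE a4@(3,0):NE a5@(2,1):E a6@(2,3):NE
t=5: a0@(1,0):NE a1@(1,1):NE a2@(2,0):NE a3@(2,3):NE a4@(2,1):NE a5@(1,2):NE a6@(1,0):NE
t=6: a0@(0,1):NE a1@(0,2):NE a2@(1,1):NE a3@(1,0):NE a4@(1,2):NE a5@(0,3):NE a6@(0,1):NE
t=7: a0@(3,2):NE a1@(3,3):NE a2@(0,2):NE a3@(0,1):NE a4@(0,3):NE a5@(3,0):NE a6@(3,2):NE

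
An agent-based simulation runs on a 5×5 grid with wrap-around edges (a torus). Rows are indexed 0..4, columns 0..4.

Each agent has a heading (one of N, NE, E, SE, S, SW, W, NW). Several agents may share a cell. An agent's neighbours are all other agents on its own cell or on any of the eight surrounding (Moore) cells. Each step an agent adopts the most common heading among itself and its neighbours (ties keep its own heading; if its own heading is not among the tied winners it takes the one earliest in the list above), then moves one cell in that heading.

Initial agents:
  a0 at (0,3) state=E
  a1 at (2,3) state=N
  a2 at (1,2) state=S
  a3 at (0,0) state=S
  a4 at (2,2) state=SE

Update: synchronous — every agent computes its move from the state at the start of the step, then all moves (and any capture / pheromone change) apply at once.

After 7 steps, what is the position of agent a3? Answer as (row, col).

t=1: a0@(0,4):E a1@(1,3):N a2@(2,2):S a3@(1,0):S a4@(3,3):SE
t=2: a0@(0,0):E a1@(0,3):N a2@(3,2):S a3@(2,0):S a4@(4,4):SE
t=3: a0@(0,1):E a1@(4,3):N a2@(4,2):S a3@(3,0):S a4@(0,0):SE
t=4: a0@(0,2):E a1@(3,3):N a2@(0,2):S a3@(4,0):S a4@(1,1):SE
t=5: a0@(0,3):E a1@(2,3):N a2@(1,2):S a3@(0,0):S a4@(2,2):SE
t=6: a0@(0,4):E a1@(1,3):N a2@(2,2):S a3@(1,0):S a4@(3,3):SE
t=7: a0@(0,0):E a1@(0,3):N a2@(3,2):S a3@(2,0):S a4@(4,4):SE

(2, 0)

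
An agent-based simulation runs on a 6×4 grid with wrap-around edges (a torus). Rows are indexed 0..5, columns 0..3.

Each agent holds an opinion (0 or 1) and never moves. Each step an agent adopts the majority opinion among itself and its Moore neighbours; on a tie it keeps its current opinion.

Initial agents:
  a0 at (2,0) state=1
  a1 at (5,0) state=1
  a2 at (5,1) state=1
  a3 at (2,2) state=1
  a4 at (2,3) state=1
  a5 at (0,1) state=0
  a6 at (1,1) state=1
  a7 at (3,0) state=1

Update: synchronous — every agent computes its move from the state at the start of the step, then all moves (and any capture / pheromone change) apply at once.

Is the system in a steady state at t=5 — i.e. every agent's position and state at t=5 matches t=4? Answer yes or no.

yes

t=1: a0@(2,0):1 a1@(5,0):1 a2@(5,1):1 a3@(2,2):1 a4@(2,3):1 a5@(0,1):1 a6@(1,1):1 a7@(3,0):1
t=2: (unchanged — steady state)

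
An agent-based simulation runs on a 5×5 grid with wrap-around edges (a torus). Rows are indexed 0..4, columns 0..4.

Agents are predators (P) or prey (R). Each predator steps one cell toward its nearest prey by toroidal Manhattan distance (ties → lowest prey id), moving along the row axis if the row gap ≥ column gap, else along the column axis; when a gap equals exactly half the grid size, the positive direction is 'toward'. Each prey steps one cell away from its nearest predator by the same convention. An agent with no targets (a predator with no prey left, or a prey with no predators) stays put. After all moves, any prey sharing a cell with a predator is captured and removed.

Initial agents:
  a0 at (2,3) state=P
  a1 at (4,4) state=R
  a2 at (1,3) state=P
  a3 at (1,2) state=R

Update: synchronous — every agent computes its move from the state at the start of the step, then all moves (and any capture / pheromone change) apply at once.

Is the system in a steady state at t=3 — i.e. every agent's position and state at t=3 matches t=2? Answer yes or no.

no

t=1: a0@(1,3):P a1@(0,4):R a2@(1,2):P a3@(1,1):R
t=2: a0@(0,3):P a1@(4,4):R a2@(1,1):P a3@(1,0):R
t=3: a0@(4,3):P a1@(3,4):R a2@(1,0):P a3@(1,4):R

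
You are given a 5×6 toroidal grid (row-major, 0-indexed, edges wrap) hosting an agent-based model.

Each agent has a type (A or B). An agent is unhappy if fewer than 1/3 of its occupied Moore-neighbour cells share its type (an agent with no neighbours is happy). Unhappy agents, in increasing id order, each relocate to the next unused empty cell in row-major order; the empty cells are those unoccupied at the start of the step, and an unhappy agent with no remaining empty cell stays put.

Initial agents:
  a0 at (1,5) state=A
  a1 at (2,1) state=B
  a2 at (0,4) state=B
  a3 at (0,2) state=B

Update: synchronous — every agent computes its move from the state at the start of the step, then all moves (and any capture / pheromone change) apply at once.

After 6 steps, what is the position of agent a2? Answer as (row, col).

(0, 1)

t=1: a0@(0,0):A a1@(2,1):B a2@(0,1):B a3@(0,2):B
t=2: a0@(0,3):A a1@(2,1):B a2@(0,1):B a3@(0,2):B
t=3: a0@(0,0):A a1@(2,1):B a2@(0,1):B a3@(0,2):B
t=4: a0@(0,3):A a1@(2,1):B a2@(0,1):B a3@(0,2):B
t=5: a0@(0,0):A a1@(2,1):B a2@(0,1):B a3@(0,2):B
t=6: a0@(0,3):A a1@(2,1):B a2@(0,1):B a3@(0,2):B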